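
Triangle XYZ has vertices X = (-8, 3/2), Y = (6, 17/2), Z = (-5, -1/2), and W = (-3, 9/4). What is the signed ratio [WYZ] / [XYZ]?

[XYZ] = ½·((-8)·(17/2−(-1/2)) + 6·(-1/2−(3/2)) + (-5)·(3/2−(17/2))) = ½·(-72 − 12 + 35) = -49/2.
[WYZ] = ½·((-3)·(17/2−(-1/2)) + 6·(-1/2−(9/4)) + (-5)·(9/4−(17/2))) = ½·(-27 − 33/2 + 125/4) = -49/8, so the ratio is (-49/8)/(-49/2) = 1/4.

1/4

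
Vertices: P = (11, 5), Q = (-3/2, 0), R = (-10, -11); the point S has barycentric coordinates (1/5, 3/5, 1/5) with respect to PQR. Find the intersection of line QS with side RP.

Line QS meets RP where the Q-coordinate vanishes; zeroing S's Q-weight and renormalizing leaves R, P-weights 1/5 : 1/5 → (1/2, 1/2).
So T = (1/2)·R + (1/2)·P = (1/2, -3).

(1/2, -3)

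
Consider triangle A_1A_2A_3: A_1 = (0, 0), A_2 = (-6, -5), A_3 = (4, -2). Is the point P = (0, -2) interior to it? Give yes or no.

yes

Barycentric coordinates of P: (3/8, 1/4, 3/8).
The three coordinates are positive, positive, positive; a point is interior exactly when all three are positive.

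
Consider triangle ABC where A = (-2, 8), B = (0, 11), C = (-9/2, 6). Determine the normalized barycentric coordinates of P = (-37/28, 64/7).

(1/2, 3/7, 1/14)

Signed area of the reference triangle: [ABC] = ½·((-2)·(11−6) + 0·(6−8) + (-9/2)·(8−11)) = ½·(-10 + 0 + 27/2) = 7/4.
[PBC] = ½·((-37/28)·(11−6) + 0·(6−(64/7)) + (-9/2)·(64/7−11)) = ½·(-185/28 + 0 + 117/14) = 7/8, so the A-coordinate is (7/8)/(7/4) = 1/2.
[APC] = ½·((-2)·(64/7−6) + (-37/28)·(6−8) + (-9/2)·(8−(64/7))) = ½·(-44/7 + 37/14 + 36/7) = 3/4, so the B-coordinate is 3/7.
[ABP] = ½·((-2)·(11−(64/7)) + 0·(64/7−8) + (-37/28)·(8−11)) = ½·(-26/7 + 0 + 111/28) = 1/8, so the C-coordinate is 1/14.
Check: 1/2 + 3/7 + 1/14 = 1.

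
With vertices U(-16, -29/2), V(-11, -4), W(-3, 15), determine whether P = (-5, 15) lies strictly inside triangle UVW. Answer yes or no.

Barycentric coordinates of P: (38/11, -59/11, 32/11).
The three coordinates are positive, negative, positive; a point is interior exactly when all three are positive.

no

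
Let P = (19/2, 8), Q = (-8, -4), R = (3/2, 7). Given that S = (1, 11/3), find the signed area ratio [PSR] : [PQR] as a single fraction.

1/3

[PQR] = ½·((19/2)·(-4−7) + (-8)·(7−8) + (3/2)·(8−(-4))) = ½·(-209/2 + 8 + 18) = -157/4.
[PSR] = ½·((19/2)·(11/3−7) + 1·(7−8) + (3/2)·(8−(11/3))) = ½·(-95/3 − 1 + 13/2) = -157/12, so the ratio is (-157/12)/(-157/4) = 1/3.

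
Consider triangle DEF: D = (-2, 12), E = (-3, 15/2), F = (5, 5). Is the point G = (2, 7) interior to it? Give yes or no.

yes

Barycentric coordinates of G: (17/77, 2/11, 46/77).
The three coordinates are positive, positive, positive; a point is interior exactly when all three are positive.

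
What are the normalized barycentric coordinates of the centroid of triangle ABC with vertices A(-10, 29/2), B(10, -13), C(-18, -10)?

(1/3, 1/3, 1/3)

The centroid is the average of the vertices, so each weight is 1/3.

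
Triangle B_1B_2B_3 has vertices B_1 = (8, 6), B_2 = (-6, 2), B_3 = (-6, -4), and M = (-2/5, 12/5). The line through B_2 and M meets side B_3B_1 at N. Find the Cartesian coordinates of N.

(10/3, 8/3)

Barycentric coordinates of M with respect to B_1B_2B_3: (2/5, 2/5, 1/5).
On side B_3B_1 the B_2-coordinate is zero; dropping M's B_2-weight 2/5 and renormalizing the remaining 1/5 : 2/5 gives weights 1/3, 2/3 on B_3, B_1.
N = (1/3)·(-6, -4) + (2/3)·(8, 6) = (10/3, 8/3).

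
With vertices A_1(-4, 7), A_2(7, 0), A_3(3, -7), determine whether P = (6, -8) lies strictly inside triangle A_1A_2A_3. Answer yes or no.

no

Barycentric coordinates of P: (-5/21, 1/3, 19/21).
The three coordinates are negative, positive, positive; a point is interior exactly when all three are positive.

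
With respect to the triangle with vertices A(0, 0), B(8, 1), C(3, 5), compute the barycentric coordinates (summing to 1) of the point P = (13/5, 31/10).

Signed area of the reference triangle: [ABC] = ½·(0·(1−5) + 8·(5−0) + 3·(0−1)) = ½·(0 + 40 − 3) = 37/2.
[PBC] = ½·((13/5)·(1−5) + 8·(5−(31/10)) + 3·(31/10−1)) = ½·(-52/5 + 76/5 + 63/10) = 111/20, so the A-coordinate is (111/20)/(37/2) = 3/10.
[APC] = ½·(0·(31/10−5) + (13/5)·(5−0) + 3·(0−(31/10))) = ½·(0 + 13 − 93/10) = 37/20, so the B-coordinate is 1/10.
[ABP] = ½·(0·(1−(31/10)) + 8·(31/10−0) + (13/5)·(0−1)) = ½·(0 + 124/5 − 13/5) = 111/10, so the C-coordinate is 3/5.

(3/10, 1/10, 3/5)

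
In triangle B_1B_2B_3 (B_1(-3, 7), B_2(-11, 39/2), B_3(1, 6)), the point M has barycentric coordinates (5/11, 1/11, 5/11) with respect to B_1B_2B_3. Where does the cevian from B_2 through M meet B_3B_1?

Line B_2M meets B_3B_1 where the B_2-coordinate vanishes; zeroing M's B_2-weight and renormalizing leaves B_3, B_1-weights 5/11 : 5/11 → (1/2, 1/2).
So N = (1/2)·B_3 + (1/2)·B_1 = (-1, 13/2).

(-1, 13/2)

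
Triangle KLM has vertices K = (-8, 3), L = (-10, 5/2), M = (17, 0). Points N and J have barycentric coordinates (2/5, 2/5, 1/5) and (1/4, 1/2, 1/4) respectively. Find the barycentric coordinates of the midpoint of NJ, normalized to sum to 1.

Since both coordinate triples sum to 1, the midpoint's barycentrics are the componentwise average.
(2/5+1/4)/2 = 13/40; similarly 9/20 and 9/40.

(13/40, 9/20, 9/40)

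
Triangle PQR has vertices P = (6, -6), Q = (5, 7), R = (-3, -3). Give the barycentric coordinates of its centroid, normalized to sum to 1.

(1/3, 1/3, 1/3)

The centroid is the average of the vertices, so each weight is 1/3.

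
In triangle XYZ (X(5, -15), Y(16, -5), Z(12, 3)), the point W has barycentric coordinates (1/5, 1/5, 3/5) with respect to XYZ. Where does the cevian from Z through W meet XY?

(21/2, -10)

Line ZW meets XY where the Z-coordinate vanishes; zeroing W's Z-weight and renormalizing leaves X, Y-weights 1/5 : 1/5 → (1/2, 1/2).
So V = (1/2)·X + (1/2)·Y = (21/2, -10).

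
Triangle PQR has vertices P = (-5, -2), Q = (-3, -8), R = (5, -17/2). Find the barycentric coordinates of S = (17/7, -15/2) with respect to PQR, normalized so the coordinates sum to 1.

Signed area of the reference triangle: [PQR] = ½·((-5)·(-8−(-17/2)) + (-3)·(-17/2−(-2)) + 5·(-2−(-8))) = ½·(-5/2 + 39/2 + 30) = 47/2.
[SQR] = ½·((17/7)·(-8−(-17/2)) + (-3)·(-17/2−(-15/2)) + 5·(-15/2−(-8))) = ½·(17/14 + 3 + 5/2) = 47/14, so the P-coordinate is (47/14)/(47/2) = 1/7.
[PSR] = ½·((-5)·(-15/2−(-17/2)) + (17/7)·(-17/2−(-2)) + 5·(-2−(-15/2))) = ½·(-5 − 221/14 + 55/2) = 47/14, so the Q-coordinate is 1/7.
[PQS] = ½·((-5)·(-8−(-15/2)) + (-3)·(-15/2−(-2)) + (17/7)·(-2−(-8))) = ½·(5/2 + 33/2 + 102/7) = 235/14, so the R-coordinate is 5/7.

(1/7, 1/7, 5/7)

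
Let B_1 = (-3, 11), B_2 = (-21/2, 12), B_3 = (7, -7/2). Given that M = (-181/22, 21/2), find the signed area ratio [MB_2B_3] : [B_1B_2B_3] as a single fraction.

[B_1B_2B_3] = ½·((-3)·(12−(-7/2)) + (-21/2)·(-7/2−11) + 7·(11−12)) = ½·(-93/2 + 609/4 − 7) = 395/8.
[MB_2B_3] = ½·((-181/22)·(12−(-7/2)) + (-21/2)·(-7/2−(21/2)) + 7·(21/2−12)) = ½·(-5611/44 + 147 − 21/2) = 395/88, so the ratio is (395/88)/(395/8) = 1/11.

1/11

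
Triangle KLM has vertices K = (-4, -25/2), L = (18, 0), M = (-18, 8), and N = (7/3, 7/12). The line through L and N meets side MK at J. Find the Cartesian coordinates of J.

Barycentric coordinates of N with respect to KLM: (1/6, 1/2, 1/3).
On side MK the L-coordinate is zero; dropping N's L-weight 1/2 and renormalizing the remaining 1/3 : 1/6 gives weights 2/3, 1/3 on M, K.
J = (2/3)·(-18, 8) + (1/3)·(-4, -25/2) = (-40/3, 7/6).

(-40/3, 7/6)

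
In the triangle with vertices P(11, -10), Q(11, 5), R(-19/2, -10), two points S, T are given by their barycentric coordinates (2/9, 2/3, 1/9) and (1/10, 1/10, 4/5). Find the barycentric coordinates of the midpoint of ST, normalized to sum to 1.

(29/180, 23/60, 41/90)

Since both coordinate triples sum to 1, the midpoint's barycentrics are the componentwise average.
(2/9+1/10)/2 = 29/180; similarly 23/60 and 41/90.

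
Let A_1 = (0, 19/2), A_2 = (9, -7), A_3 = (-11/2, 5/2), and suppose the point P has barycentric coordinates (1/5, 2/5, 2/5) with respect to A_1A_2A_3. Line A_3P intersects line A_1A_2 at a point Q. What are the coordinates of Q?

(6, -3/2)

Line A_3P meets A_1A_2 where the A_3-coordinate vanishes; zeroing P's A_3-weight and renormalizing leaves A_1, A_2-weights 1/5 : 2/5 → (1/3, 2/3).
So Q = (1/3)·A_1 + (2/3)·A_2 = (6, -3/2).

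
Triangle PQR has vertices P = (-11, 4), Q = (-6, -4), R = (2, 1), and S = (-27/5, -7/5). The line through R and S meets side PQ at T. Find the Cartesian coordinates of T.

(-29/4, -2)

Barycentric coordinates of S with respect to PQR: (1/5, 3/5, 1/5).
On side PQ the R-coordinate is zero; dropping S's R-weight 1/5 and renormalizing the remaining 1/5 : 3/5 gives weights 1/4, 3/4 on P, Q.
T = (1/4)·(-11, 4) + (3/4)·(-6, -4) = (-29/4, -2).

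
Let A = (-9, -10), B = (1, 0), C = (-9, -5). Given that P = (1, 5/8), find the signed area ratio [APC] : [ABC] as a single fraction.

1

[ABC] = ½·((-9)·(0−(-5)) + 1·(-5−(-10)) + (-9)·(-10−0)) = ½·(-45 + 5 + 90) = 25.
[APC] = ½·((-9)·(5/8−(-5)) + 1·(-5−(-10)) + (-9)·(-10−(5/8))) = ½·(-405/8 + 5 + 765/8) = 25, so the ratio is 25/25 = 1.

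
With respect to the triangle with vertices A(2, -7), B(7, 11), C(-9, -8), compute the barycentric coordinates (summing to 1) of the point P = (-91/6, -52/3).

(1/6, -1/2, 4/3)

Signed area of the reference triangle: [ABC] = ½·(2·(11−(-8)) + 7·(-8−(-7)) + (-9)·(-7−11)) = ½·(38 − 7 + 162) = 193/2.
[PBC] = ½·((-91/6)·(11−(-8)) + 7·(-8−(-52/3)) + (-9)·(-52/3−11)) = ½·(-1729/6 + 196/3 + 255) = 193/12, so the A-coordinate is (193/12)/(193/2) = 1/6.
[APC] = ½·(2·(-52/3−(-8)) + (-91/6)·(-8−(-7)) + (-9)·(-7−(-52/3))) = ½·(-56/3 + 91/6 − 93) = -193/4, so the B-coordinate is -1/2.
[ABP] = ½·(2·(11−(-52/3)) + 7·(-52/3−(-7)) + (-91/6)·(-7−11)) = ½·(170/3 − 217/3 + 273) = 386/3, so the C-coordinate is 4/3.
Check: 1/6 − 1/2 + 4/3 = 1.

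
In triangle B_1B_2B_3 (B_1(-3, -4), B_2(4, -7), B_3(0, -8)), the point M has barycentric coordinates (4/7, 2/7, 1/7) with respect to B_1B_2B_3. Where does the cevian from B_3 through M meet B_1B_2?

(-2/3, -5)

Line B_3M meets B_1B_2 where the B_3-coordinate vanishes; zeroing M's B_3-weight and renormalizing leaves B_1, B_2-weights 4/7 : 2/7 → (2/3, 1/3).
So N = (2/3)·B_1 + (1/3)·B_2 = (-2/3, -5).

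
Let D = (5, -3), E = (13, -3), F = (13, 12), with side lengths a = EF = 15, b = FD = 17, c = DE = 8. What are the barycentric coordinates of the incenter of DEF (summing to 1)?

(3/8, 17/40, 1/5)

The incenter has barycentric coordinates proportional to the opposite side lengths: (15 : 17 : 8).
Normalizing by 15+17+8 = 40 gives (3/8, 17/40, 1/5).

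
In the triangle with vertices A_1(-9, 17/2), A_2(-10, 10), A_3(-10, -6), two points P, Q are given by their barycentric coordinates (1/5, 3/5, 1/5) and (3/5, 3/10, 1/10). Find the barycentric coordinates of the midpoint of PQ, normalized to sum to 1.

Since both coordinate triples sum to 1, the midpoint's barycentrics are the componentwise average.
(1/5+3/5)/2 = 2/5; similarly 9/20 and 3/20.

(2/5, 9/20, 3/20)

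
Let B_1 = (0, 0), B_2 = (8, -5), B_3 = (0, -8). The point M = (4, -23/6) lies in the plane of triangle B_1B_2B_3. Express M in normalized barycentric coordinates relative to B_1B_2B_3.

(1/3, 1/2, 1/6)

Signed area of the reference triangle: [B_1B_2B_3] = ½·(0·(-5−(-8)) + 8·(-8−0) + 0·(0−(-5))) = ½·(0 − 64 + 0) = -32.
[MB_2B_3] = ½·(4·(-5−(-8)) + 8·(-8−(-23/6)) + 0·(-23/6−(-5))) = ½·(12 − 100/3 + 0) = -32/3, so the B_1-coordinate is (-32/3)/(-32) = 1/3.
[B_1MB_3] = ½·(0·(-23/6−(-8)) + 4·(-8−0) + 0·(0−(-23/6))) = ½·(0 − 32 + 0) = -16, so the B_2-coordinate is 1/2.
[B_1B_2M] = ½·(0·(-5−(-23/6)) + 8·(-23/6−0) + 4·(0−(-5))) = ½·(0 − 92/3 + 20) = -16/3, so the B_3-coordinate is 1/6.
Check: 1/3 + 1/2 + 1/6 = 1.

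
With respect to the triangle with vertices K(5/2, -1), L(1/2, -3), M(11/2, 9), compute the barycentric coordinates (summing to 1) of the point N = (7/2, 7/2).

Signed area of the reference triangle: [KLM] = ½·((5/2)·(-3−9) + (1/2)·(9−(-1)) + (11/2)·(-1−(-3))) = ½·(-30 + 5 + 11) = -7.
[NLM] = ½·((7/2)·(-3−9) + (1/2)·(9−(7/2)) + (11/2)·(7/2−(-3))) = ½·(-42 + 11/4 + 143/4) = -7/4, so the K-coordinate is (-7/4)/(-7) = 1/4.
[KNM] = ½·((5/2)·(7/2−9) + (7/2)·(9−(-1)) + (11/2)·(-1−(7/2))) = ½·(-55/4 + 35 − 99/4) = -7/4, so the L-coordinate is 1/4.
[KLN] = ½·((5/2)·(-3−(7/2)) + (1/2)·(7/2−(-1)) + (7/2)·(-1−(-3))) = ½·(-65/4 + 9/4 + 7) = -7/2, so the M-coordinate is 1/2.
Check: 1/4 + 1/4 + 1/2 = 1.

(1/4, 1/4, 1/2)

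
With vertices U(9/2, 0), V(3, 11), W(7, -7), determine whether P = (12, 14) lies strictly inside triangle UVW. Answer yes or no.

Barycentric coordinates of P: (-174/17, 175/34, 207/34).
The three coordinates are negative, positive, positive; a point is interior exactly when all three are positive.

no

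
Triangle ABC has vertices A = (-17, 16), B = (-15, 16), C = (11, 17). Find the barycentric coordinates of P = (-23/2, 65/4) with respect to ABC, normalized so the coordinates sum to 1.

(3/2, -3/4, 1/4)

Signed area of the reference triangle: [ABC] = ½·((-17)·(16−17) + (-15)·(17−16) + 11·(16−16)) = ½·(17 − 15 + 0) = 1.
[PBC] = ½·((-23/2)·(16−17) + (-15)·(17−(65/4)) + 11·(65/4−16)) = ½·(23/2 − 45/4 + 11/4) = 3/2, so the A-coordinate is (3/2)/1 = 3/2.
[APC] = ½·((-17)·(65/4−17) + (-23/2)·(17−16) + 11·(16−(65/4))) = ½·(51/4 − 23/2 − 11/4) = -3/4, so the B-coordinate is -3/4.
[ABP] = ½·((-17)·(16−(65/4)) + (-15)·(65/4−16) + (-23/2)·(16−16)) = ½·(17/4 − 15/4 + 0) = 1/4, so the C-coordinate is 1/4.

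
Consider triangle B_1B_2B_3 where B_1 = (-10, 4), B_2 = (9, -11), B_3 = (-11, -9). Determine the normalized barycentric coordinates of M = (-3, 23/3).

(4/3, 1/3, -2/3)

Signed area of the reference triangle: [B_1B_2B_3] = ½·((-10)·(-11−(-9)) + 9·(-9−4) + (-11)·(4−(-11))) = ½·(20 − 117 − 165) = -131.
[MB_2B_3] = ½·((-3)·(-11−(-9)) + 9·(-9−(23/3)) + (-11)·(23/3−(-11))) = ½·(6 − 150 − 616/3) = -524/3, so the B_1-coordinate is (-524/3)/(-131) = 4/3.
[B_1MB_3] = ½·((-10)·(23/3−(-9)) + (-3)·(-9−4) + (-11)·(4−(23/3))) = ½·(-500/3 + 39 + 121/3) = -131/3, so the B_2-coordinate is 1/3.
[B_1B_2M] = ½·((-10)·(-11−(23/3)) + 9·(23/3−4) + (-3)·(4−(-11))) = ½·(560/3 + 33 − 45) = 262/3, so the B_3-coordinate is -2/3.
Check: 4/3 + 1/3 − 2/3 = 1.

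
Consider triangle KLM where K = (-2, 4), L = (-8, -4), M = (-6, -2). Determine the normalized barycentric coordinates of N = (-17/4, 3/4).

(1/2, 1/8, 3/8)

Signed area of the reference triangle: [KLM] = ½·((-2)·(-4−(-2)) + (-8)·(-2−4) + (-6)·(4−(-4))) = ½·(4 + 48 − 48) = 2.
[NLM] = ½·((-17/4)·(-4−(-2)) + (-8)·(-2−(3/4)) + (-6)·(3/4−(-4))) = ½·(17/2 + 22 − 57/2) = 1, so the K-coordinate is 1/2 = 1/2.
[KNM] = ½·((-2)·(3/4−(-2)) + (-17/4)·(-2−4) + (-6)·(4−(3/4))) = ½·(-11/2 + 51/2 − 39/2) = 1/4, so the L-coordinate is 1/8.
[KLN] = ½·((-2)·(-4−(3/4)) + (-8)·(3/4−4) + (-17/4)·(4−(-4))) = ½·(19/2 + 26 − 34) = 3/4, so the M-coordinate is 3/8.
Check: 1/2 + 1/8 + 3/8 = 1.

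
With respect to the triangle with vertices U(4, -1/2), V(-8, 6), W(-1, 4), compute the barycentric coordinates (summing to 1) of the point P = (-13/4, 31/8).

Signed area of the reference triangle: [UVW] = ½·(4·(6−4) + (-8)·(4−(-1/2)) + (-1)·(-1/2−6)) = ½·(8 − 36 + 13/2) = -43/4.
[PVW] = ½·((-13/4)·(6−4) + (-8)·(4−(31/8)) + (-1)·(31/8−6)) = ½·(-13/2 − 1 + 17/8) = -43/16, so the U-coordinate is (-43/16)/(-43/4) = 1/4.
[UPW] = ½·(4·(31/8−4) + (-13/4)·(4−(-1/2)) + (-1)·(-1/2−(31/8))) = ½·(-1/2 − 117/8 + 35/8) = -43/8, so the V-coordinate is 1/2.
[UVP] = ½·(4·(6−(31/8)) + (-8)·(31/8−(-1/2)) + (-13/4)·(-1/2−6)) = ½·(17/2 − 35 + 169/8) = -43/16, so the W-coordinate is 1/4.
Check: 1/4 + 1/2 + 1/4 = 1.

(1/4, 1/2, 1/4)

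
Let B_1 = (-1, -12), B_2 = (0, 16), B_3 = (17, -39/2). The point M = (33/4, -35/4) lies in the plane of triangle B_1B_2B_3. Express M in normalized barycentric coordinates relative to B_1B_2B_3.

Signed area of the reference triangle: [B_1B_2B_3] = ½·((-1)·(16−(-39/2)) + 0·(-39/2−(-12)) + 17·(-12−16)) = ½·(-71/2 + 0 − 476) = -1023/4.
[MB_2B_3] = ½·((33/4)·(16−(-39/2)) + 0·(-39/2−(-35/4)) + 17·(-35/4−16)) = ½·(2343/8 + 0 − 1683/4) = -1023/16, so the B_1-coordinate is (-1023/16)/(-1023/4) = 1/4.
[B_1MB_3] = ½·((-1)·(-35/4−(-39/2)) + (33/4)·(-39/2−(-12)) + 17·(-12−(-35/4))) = ½·(-43/4 − 495/8 − 221/4) = -1023/16, so the B_2-coordinate is 1/4.
[B_1B_2M] = ½·((-1)·(16−(-35/4)) + 0·(-35/4−(-12)) + (33/4)·(-12−16)) = ½·(-99/4 + 0 − 231) = -1023/8, so the B_3-coordinate is 1/2.
Check: 1/4 + 1/4 + 1/2 = 1.

(1/4, 1/4, 1/2)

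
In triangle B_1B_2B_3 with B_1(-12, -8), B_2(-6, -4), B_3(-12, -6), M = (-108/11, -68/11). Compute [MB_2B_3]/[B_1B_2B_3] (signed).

[B_1B_2B_3] = ½·((-12)·(-4−(-6)) + (-6)·(-6−(-8)) + (-12)·(-8−(-4))) = ½·(-24 − 12 + 48) = 6.
[MB_2B_3] = ½·((-108/11)·(-4−(-6)) + (-6)·(-6−(-68/11)) + (-12)·(-68/11−(-4))) = ½·(-216/11 − 12/11 + 288/11) = 30/11, so the ratio is (30/11)/6 = 5/11.

5/11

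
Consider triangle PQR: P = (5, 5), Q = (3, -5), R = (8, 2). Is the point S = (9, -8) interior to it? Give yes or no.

no

Barycentric coordinates of S: (-19/12, 3/4, 11/6).
The three coordinates are negative, positive, positive; a point is interior exactly when all three are positive.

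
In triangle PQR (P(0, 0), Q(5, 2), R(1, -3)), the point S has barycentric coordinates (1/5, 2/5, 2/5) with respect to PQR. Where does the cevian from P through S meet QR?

(3, -1/2)

Line PS meets QR where the P-coordinate vanishes; zeroing S's P-weight and renormalizing leaves Q, R-weights 2/5 : 2/5 → (1/2, 1/2).
So T = (1/2)·Q + (1/2)·R = (3, -1/2).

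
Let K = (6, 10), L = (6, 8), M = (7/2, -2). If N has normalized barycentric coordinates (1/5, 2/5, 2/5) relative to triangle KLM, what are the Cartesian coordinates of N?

(5, 22/5)

N = (1/5)·K + (2/5)·L + (2/5)·M.
x-coordinate: (1/5)·6 + (2/5)·6 + (2/5)·(7/2) = 5.
y-coordinate: (1/5)·10 + (2/5)·8 + (2/5)·(-2) = 22/5.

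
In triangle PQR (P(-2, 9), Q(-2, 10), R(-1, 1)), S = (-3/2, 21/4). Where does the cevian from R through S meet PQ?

Barycentric coordinates of S with respect to PQR: (1/4, 1/4, 1/2).
On side PQ the R-coordinate is zero; dropping S's R-weight 1/2 and renormalizing the remaining 1/4 : 1/4 gives weights 1/2, 1/2 on P, Q.
T = (1/2)·(-2, 9) + (1/2)·(-2, 10) = (-2, 19/2).

(-2, 19/2)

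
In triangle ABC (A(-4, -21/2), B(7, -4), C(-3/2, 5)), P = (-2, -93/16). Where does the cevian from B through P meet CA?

(-23/7, -85/14)

Barycentric coordinates of P with respect to ABC: (5/8, 1/8, 1/4).
On side CA the B-coordinate is zero; dropping P's B-weight 1/8 and renormalizing the remaining 1/4 : 5/8 gives weights 2/7, 5/7 on C, A.
Q = (2/7)·(-3/2, 5) + (5/7)·(-4, -21/2) = (-23/7, -85/14).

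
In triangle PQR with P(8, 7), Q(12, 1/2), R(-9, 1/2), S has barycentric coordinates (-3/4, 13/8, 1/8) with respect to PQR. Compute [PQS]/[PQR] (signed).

The signed ratio [PQS]/[PQR] equals the barycentric coordinate of S at vertex R, which is 1/8.

1/8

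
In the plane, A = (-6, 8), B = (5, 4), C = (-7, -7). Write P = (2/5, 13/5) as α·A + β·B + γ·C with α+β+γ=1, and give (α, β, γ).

Signed area of the reference triangle: [ABC] = ½·((-6)·(4−(-7)) + 5·(-7−8) + (-7)·(8−4)) = ½·(-66 − 75 − 28) = -169/2.
[PBC] = ½·((2/5)·(4−(-7)) + 5·(-7−(13/5)) + (-7)·(13/5−4)) = ½·(22/5 − 48 + 49/5) = -169/10, so the A-coordinate is (-169/10)/(-169/2) = 1/5.
[APC] = ½·((-6)·(13/5−(-7)) + (2/5)·(-7−8) + (-7)·(8−(13/5))) = ½·(-288/5 − 6 − 189/5) = -507/10, so the B-coordinate is 3/5.
[ABP] = ½·((-6)·(4−(13/5)) + 5·(13/5−8) + (2/5)·(8−4)) = ½·(-42/5 − 27 + 8/5) = -169/10, so the C-coordinate is 1/5.

(1/5, 3/5, 1/5)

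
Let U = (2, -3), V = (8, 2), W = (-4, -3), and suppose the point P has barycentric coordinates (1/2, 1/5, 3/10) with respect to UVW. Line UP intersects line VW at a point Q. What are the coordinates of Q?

Line UP meets VW where the U-coordinate vanishes; zeroing P's U-weight and renormalizing leaves V, W-weights 1/5 : 3/10 → (2/5, 3/5).
So Q = (2/5)·V + (3/5)·W = (4/5, -1).

(4/5, -1)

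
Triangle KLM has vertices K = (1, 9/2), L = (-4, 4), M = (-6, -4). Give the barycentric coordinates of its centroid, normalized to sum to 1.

(1/3, 1/3, 1/3)

The centroid is the average of the vertices, so each weight is 1/3.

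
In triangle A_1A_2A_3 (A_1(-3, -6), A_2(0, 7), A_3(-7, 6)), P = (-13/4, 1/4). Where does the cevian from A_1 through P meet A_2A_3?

(-7/2, 13/2)

Barycentric coordinates of P with respect to A_1A_2A_3: (1/2, 1/4, 1/4).
On side A_2A_3 the A_1-coordinate is zero; dropping P's A_1-weight 1/2 and renormalizing the remaining 1/4 : 1/4 gives weights 1/2, 1/2 on A_2, A_3.
Q = (1/2)·(0, 7) + (1/2)·(-7, 6) = (-7/2, 13/2).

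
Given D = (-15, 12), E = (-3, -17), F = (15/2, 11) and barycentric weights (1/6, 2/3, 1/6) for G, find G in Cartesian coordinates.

(-13/4, -15/2)

G = (1/6)·D + (2/3)·E + (1/6)·F.
x-coordinate: (1/6)·(-15) + (2/3)·(-3) + (1/6)·(15/2) = -13/4.
y-coordinate: (1/6)·12 + (2/3)·(-17) + (1/6)·11 = -15/2.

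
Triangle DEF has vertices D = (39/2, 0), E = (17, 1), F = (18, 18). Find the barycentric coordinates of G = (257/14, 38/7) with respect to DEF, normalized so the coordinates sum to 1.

Signed area of the reference triangle: [DEF] = ½·((39/2)·(1−18) + 17·(18−0) + 18·(0−1)) = ½·(-663/2 + 306 − 18) = -87/4.
[GEF] = ½·((257/14)·(1−18) + 17·(18−(38/7)) + 18·(38/7−1)) = ½·(-4369/14 + 1496/7 + 558/7) = -261/28, so the D-coordinate is (-261/28)/(-87/4) = 3/7.
[DGF] = ½·((39/2)·(38/7−18) + (257/14)·(18−0) + 18·(0−(38/7))) = ½·(-1716/7 + 2313/7 − 684/7) = -87/14, so the E-coordinate is 2/7.
[DEG] = ½·((39/2)·(1−(38/7)) + 17·(38/7−0) + (257/14)·(0−1)) = ½·(-1209/14 + 646/7 − 257/14) = -87/14, so the F-coordinate is 2/7.

(3/7, 2/7, 2/7)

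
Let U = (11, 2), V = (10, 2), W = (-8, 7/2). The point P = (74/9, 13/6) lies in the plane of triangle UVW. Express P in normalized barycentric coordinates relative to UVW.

Signed area of the reference triangle: [UVW] = ½·(11·(2−(7/2)) + 10·(7/2−2) + (-8)·(2−2)) = ½·(-33/2 + 15 + 0) = -3/4.
[PVW] = ½·((74/9)·(2−(7/2)) + 10·(7/2−(13/6)) + (-8)·(13/6−2)) = ½·(-37/3 + 40/3 − 4/3) = -1/6, so the U-coordinate is (-1/6)/(-3/4) = 2/9.
[UPW] = ½·(11·(13/6−(7/2)) + (74/9)·(7/2−2) + (-8)·(2−(13/6))) = ½·(-44/3 + 37/3 + 4/3) = -1/2, so the V-coordinate is 2/3.
[UVP] = ½·(11·(2−(13/6)) + 10·(13/6−2) + (74/9)·(2−2)) = ½·(-11/6 + 5/3 + 0) = -1/12, so the W-coordinate is 1/9.

(2/9, 2/3, 1/9)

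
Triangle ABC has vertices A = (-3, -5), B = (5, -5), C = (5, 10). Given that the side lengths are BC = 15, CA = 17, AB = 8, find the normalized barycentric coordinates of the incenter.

The incenter has barycentric coordinates proportional to the opposite side lengths: (15 : 17 : 8).
Normalizing by 15+17+8 = 40 gives (3/8, 17/40, 1/5).

(3/8, 17/40, 1/5)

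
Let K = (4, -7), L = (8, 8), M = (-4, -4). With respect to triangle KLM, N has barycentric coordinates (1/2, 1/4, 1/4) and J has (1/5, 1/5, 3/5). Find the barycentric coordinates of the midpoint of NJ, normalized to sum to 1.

(7/20, 9/40, 17/40)

Since both coordinate triples sum to 1, the midpoint's barycentrics are the componentwise average.
(1/2+1/5)/2 = 7/20; similarly 9/40 and 17/40.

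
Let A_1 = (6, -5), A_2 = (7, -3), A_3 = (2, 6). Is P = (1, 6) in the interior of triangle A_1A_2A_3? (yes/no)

no

Barycentric coordinates of P: (9/19, -11/19, 21/19).
The three coordinates are positive, negative, positive; a point is interior exactly when all three are positive.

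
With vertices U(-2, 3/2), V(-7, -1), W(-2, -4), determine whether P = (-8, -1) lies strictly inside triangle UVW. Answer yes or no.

Barycentric coordinates of P: (-6/55, 6/5, -1/11).
The three coordinates are negative, positive, negative; a point is interior exactly when all three are positive.

no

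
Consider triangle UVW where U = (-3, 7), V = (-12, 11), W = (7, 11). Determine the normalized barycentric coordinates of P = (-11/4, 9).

(1/2, 1/4, 1/4)

Signed area of the reference triangle: [UVW] = ½·((-3)·(11−11) + (-12)·(11−7) + 7·(7−11)) = ½·(0 − 48 − 28) = -38.
[PVW] = ½·((-11/4)·(11−11) + (-12)·(11−9) + 7·(9−11)) = ½·(0 − 24 − 14) = -19, so the U-coordinate is (-19)/(-38) = 1/2.
[UPW] = ½·((-3)·(9−11) + (-11/4)·(11−7) + 7·(7−9)) = ½·(6 − 11 − 14) = -19/2, so the V-coordinate is 1/4.
[UVP] = ½·((-3)·(11−9) + (-12)·(9−7) + (-11/4)·(7−11)) = ½·(-6 − 24 + 11) = -19/2, so the W-coordinate is 1/4.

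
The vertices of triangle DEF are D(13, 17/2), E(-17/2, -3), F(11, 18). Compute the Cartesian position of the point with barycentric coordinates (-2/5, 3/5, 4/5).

G = (-2/5)·D + (3/5)·E + (4/5)·F.
x-coordinate: (-2/5)·13 + (3/5)·(-17/2) + (4/5)·11 = -3/2.
y-coordinate: (-2/5)·(17/2) + (3/5)·(-3) + (4/5)·18 = 46/5.

(-3/2, 46/5)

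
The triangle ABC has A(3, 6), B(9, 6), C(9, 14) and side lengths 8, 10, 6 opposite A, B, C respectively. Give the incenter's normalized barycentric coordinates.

(1/3, 5/12, 1/4)

The incenter has barycentric coordinates proportional to the opposite side lengths: (8 : 10 : 6).
Normalizing by 8+10+6 = 24 gives (1/3, 5/12, 1/4).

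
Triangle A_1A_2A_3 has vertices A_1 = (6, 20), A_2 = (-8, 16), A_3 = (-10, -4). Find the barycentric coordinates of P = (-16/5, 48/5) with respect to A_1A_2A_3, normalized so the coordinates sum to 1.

Signed area of the reference triangle: [A_1A_2A_3] = ½·(6·(16−(-4)) + (-8)·(-4−20) + (-10)·(20−16)) = ½·(120 + 192 − 40) = 136.
[PA_2A_3] = ½·((-16/5)·(16−(-4)) + (-8)·(-4−(48/5)) + (-10)·(48/5−16)) = ½·(-64 + 544/5 + 64) = 272/5, so the A_1-coordinate is (272/5)/136 = 2/5.
[A_1PA_3] = ½·(6·(48/5−(-4)) + (-16/5)·(-4−20) + (-10)·(20−(48/5))) = ½·(408/5 + 384/5 − 104) = 136/5, so the A_2-coordinate is 1/5.
[A_1A_2P] = ½·(6·(16−(48/5)) + (-8)·(48/5−20) + (-16/5)·(20−16)) = ½·(192/5 + 416/5 − 64/5) = 272/5, so the A_3-coordinate is 2/5.

(2/5, 1/5, 2/5)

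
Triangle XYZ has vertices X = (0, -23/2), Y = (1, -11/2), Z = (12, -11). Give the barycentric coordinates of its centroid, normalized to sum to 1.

(1/3, 1/3, 1/3)

The centroid is the average of the vertices, so each weight is 1/3.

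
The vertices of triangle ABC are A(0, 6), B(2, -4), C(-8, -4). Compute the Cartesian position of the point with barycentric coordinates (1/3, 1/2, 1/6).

(-1/3, -2/3)

P = (1/3)·A + (1/2)·B + (1/6)·C.
x-coordinate: (1/3)·0 + (1/2)·2 + (1/6)·(-8) = -1/3.
y-coordinate: (1/3)·6 + (1/2)·(-4) + (1/6)·(-4) = -2/3.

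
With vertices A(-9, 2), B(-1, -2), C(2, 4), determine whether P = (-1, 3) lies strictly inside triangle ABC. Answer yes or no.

yes

Barycentric coordinates of P: (1/4, 1/12, 2/3).
The three coordinates are positive, positive, positive; a point is interior exactly when all three are positive.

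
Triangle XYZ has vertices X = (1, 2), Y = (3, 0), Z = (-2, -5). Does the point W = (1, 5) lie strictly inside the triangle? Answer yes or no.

no

Barycentric coordinates of W: (7/4, -9/20, -3/10).
The three coordinates are positive, negative, negative; a point is interior exactly when all three are positive.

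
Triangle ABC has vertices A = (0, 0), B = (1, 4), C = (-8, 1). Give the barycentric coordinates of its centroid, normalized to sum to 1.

(1/3, 1/3, 1/3)

The centroid is the average of the vertices, so each weight is 1/3.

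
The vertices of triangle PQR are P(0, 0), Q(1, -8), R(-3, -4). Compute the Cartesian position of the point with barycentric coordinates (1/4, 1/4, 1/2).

(-5/4, -4)

S = (1/4)·P + (1/4)·Q + (1/2)·R.
x-coordinate: (1/4)·0 + (1/4)·1 + (1/2)·(-3) = -5/4.
y-coordinate: (1/4)·0 + (1/4)·(-8) + (1/2)·(-4) = -4.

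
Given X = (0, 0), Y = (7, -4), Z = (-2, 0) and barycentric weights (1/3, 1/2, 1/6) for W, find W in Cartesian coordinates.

(19/6, -2)

W = (1/3)·X + (1/2)·Y + (1/6)·Z.
x-coordinate: (1/3)·0 + (1/2)·7 + (1/6)·(-2) = 19/6.
y-coordinate: (1/3)·0 + (1/2)·(-4) + (1/6)·0 = -2.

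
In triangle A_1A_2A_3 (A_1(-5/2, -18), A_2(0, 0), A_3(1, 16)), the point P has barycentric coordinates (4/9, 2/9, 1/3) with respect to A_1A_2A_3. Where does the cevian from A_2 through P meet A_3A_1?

(-1, -24/7)

Line A_2P meets A_3A_1 where the A_2-coordinate vanishes; zeroing P's A_2-weight and renormalizing leaves A_3, A_1-weights 1/3 : 4/9 → (3/7, 4/7).
So Q = (3/7)·A_3 + (4/7)·A_1 = (-1, -24/7).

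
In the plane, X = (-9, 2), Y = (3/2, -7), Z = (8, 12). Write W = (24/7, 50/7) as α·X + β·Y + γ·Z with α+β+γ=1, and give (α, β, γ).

Signed area of the reference triangle: [XYZ] = ½·((-9)·(-7−12) + (3/2)·(12−2) + 8·(2−(-7))) = ½·(171 + 15 + 72) = 129.
[WYZ] = ½·((24/7)·(-7−12) + (3/2)·(12−(50/7)) + 8·(50/7−(-7))) = ½·(-456/7 + 51/7 + 792/7) = 387/14, so the X-coordinate is (387/14)/129 = 3/14.
[XWZ] = ½·((-9)·(50/7−12) + (24/7)·(12−2) + 8·(2−(50/7))) = ½·(306/7 + 240/7 − 288/7) = 129/7, so the Y-coordinate is 1/7.
[XYW] = ½·((-9)·(-7−(50/7)) + (3/2)·(50/7−2) + (24/7)·(2−(-7))) = ½·(891/7 + 54/7 + 216/7) = 1161/14, so the Z-coordinate is 9/14.
Check: 3/14 + 1/7 + 9/14 = 1.

(3/14, 1/7, 9/14)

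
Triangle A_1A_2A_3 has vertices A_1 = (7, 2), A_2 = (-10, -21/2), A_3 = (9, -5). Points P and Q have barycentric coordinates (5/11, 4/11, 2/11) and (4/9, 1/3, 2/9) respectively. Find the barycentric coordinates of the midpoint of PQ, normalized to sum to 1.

(89/198, 23/66, 20/99)

Since both coordinate triples sum to 1, the midpoint's barycentrics are the componentwise average.
(5/11+4/9)/2 = 89/198; similarly 23/66 and 20/99.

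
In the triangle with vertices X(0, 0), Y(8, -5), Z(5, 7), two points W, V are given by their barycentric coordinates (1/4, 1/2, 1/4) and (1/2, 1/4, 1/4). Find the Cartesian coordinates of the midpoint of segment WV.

Barycentric coordinates of the midpoint are the average: (3/8, 3/8, 1/4).
Converting: (3/8)·X + (3/8)·Y + (1/4)·Z = (17/4, -1/8).

(17/4, -1/8)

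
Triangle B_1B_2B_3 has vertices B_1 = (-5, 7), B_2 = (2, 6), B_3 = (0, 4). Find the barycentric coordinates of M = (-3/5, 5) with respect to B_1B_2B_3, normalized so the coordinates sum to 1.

Signed area of the reference triangle: [B_1B_2B_3] = ½·((-5)·(6−4) + 2·(4−7) + 0·(7−6)) = ½·(-10 − 6 + 0) = -8.
[MB_2B_3] = ½·((-3/5)·(6−4) + 2·(4−5) + 0·(5−6)) = ½·(-6/5 − 2 + 0) = -8/5, so the B_1-coordinate is (-8/5)/(-8) = 1/5.
[B_1MB_3] = ½·((-5)·(5−4) + (-3/5)·(4−7) + 0·(7−5)) = ½·(-5 + 9/5 + 0) = -8/5, so the B_2-coordinate is 1/5.
[B_1B_2M] = ½·((-5)·(6−5) + 2·(5−7) + (-3/5)·(7−6)) = ½·(-5 − 4 − 3/5) = -24/5, so the B_3-coordinate is 3/5.
Check: 1/5 + 1/5 + 3/5 = 1.

(1/5, 1/5, 3/5)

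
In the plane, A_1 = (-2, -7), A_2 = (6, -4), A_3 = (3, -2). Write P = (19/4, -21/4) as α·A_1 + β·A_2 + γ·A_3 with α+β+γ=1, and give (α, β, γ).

(1/4, 1, -1/4)

Signed area of the reference triangle: [A_1A_2A_3] = ½·((-2)·(-4−(-2)) + 6·(-2−(-7)) + 3·(-7−(-4))) = ½·(4 + 30 − 9) = 25/2.
[PA_2A_3] = ½·((19/4)·(-4−(-2)) + 6·(-2−(-21/4)) + 3·(-21/4−(-4))) = ½·(-19/2 + 39/2 − 15/4) = 25/8, so the A_1-coordinate is (25/8)/(25/2) = 1/4.
[A_1PA_3] = ½·((-2)·(-21/4−(-2)) + (19/4)·(-2−(-7)) + 3·(-7−(-21/4))) = ½·(13/2 + 95/4 − 21/4) = 25/2, so the A_2-coordinate is 1.
[A_1A_2P] = ½·((-2)·(-4−(-21/4)) + 6·(-21/4−(-7)) + (19/4)·(-7−(-4))) = ½·(-5/2 + 21/2 − 57/4) = -25/8, so the A_3-coordinate is -1/4.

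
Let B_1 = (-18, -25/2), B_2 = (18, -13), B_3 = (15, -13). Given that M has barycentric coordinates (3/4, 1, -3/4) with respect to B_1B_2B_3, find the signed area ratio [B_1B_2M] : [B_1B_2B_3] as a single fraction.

-3/4

The signed ratio [B_1B_2M]/[B_1B_2B_3] equals the barycentric coordinate of M at vertex B_3, which is -3/4.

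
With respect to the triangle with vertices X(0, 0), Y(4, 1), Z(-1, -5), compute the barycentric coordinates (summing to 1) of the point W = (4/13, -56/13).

(-3/13, 4/13, 12/13)

Signed area of the reference triangle: [XYZ] = ½·(0·(1−(-5)) + 4·(-5−0) + (-1)·(0−1)) = ½·(0 − 20 + 1) = -19/2.
[WYZ] = ½·((4/13)·(1−(-5)) + 4·(-5−(-56/13)) + (-1)·(-56/13−1)) = ½·(24/13 − 36/13 + 69/13) = 57/26, so the X-coordinate is (57/26)/(-19/2) = -3/13.
[XWZ] = ½·(0·(-56/13−(-5)) + (4/13)·(-5−0) + (-1)·(0−(-56/13))) = ½·(0 − 20/13 − 56/13) = -38/13, so the Y-coordinate is 4/13.
[XYW] = ½·(0·(1−(-56/13)) + 4·(-56/13−0) + (4/13)·(0−1)) = ½·(0 − 224/13 − 4/13) = -114/13, so the Z-coordinate is 12/13.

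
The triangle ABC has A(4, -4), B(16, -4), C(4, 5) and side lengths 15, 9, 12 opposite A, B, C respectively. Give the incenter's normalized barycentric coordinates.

(5/12, 1/4, 1/3)

The incenter has barycentric coordinates proportional to the opposite side lengths: (15 : 9 : 12).
Normalizing by 15+9+12 = 36 gives (5/12, 1/4, 1/3).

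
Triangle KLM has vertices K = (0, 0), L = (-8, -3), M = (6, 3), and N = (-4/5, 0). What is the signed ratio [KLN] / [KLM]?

[KLM] = ½·(0·(-3−3) + (-8)·(3−0) + 6·(0−(-3))) = ½·(0 − 24 + 18) = -3.
[KLN] = ½·(0·(-3−0) + (-8)·(0−0) + (-4/5)·(0−(-3))) = ½·(0 + 0 − 12/5) = -6/5, so the ratio is (-6/5)/(-3) = 2/5.

2/5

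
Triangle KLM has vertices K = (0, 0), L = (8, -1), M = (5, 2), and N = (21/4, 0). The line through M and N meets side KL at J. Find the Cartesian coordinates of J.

(16/3, -2/3)

Barycentric coordinates of N with respect to KLM: (1/4, 1/2, 1/4).
On side KL the M-coordinate is zero; dropping N's M-weight 1/4 and renormalizing the remaining 1/4 : 1/2 gives weights 1/3, 2/3 on K, L.
J = (1/3)·(0, 0) + (2/3)·(8, -1) = (16/3, -2/3).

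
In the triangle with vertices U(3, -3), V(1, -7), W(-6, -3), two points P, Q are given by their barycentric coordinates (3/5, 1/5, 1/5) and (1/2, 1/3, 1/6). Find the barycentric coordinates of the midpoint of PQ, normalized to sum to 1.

(11/20, 4/15, 11/60)

Since both coordinate triples sum to 1, the midpoint's barycentrics are the componentwise average.
(3/5+1/2)/2 = 11/20; similarly 4/15 and 11/60.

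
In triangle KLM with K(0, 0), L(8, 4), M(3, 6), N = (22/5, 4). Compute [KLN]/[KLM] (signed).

[KLM] = ½·(0·(4−6) + 8·(6−0) + 3·(0−4)) = ½·(0 + 48 − 12) = 18.
[KLN] = ½·(0·(4−4) + 8·(4−0) + (22/5)·(0−4)) = ½·(0 + 32 − 88/5) = 36/5, so the ratio is (36/5)/18 = 2/5.

2/5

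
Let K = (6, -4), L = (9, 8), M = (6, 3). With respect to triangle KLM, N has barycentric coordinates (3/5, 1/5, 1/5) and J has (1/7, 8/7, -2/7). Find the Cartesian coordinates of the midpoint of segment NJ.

(561/70, 263/70)

Barycentric coordinates of the midpoint are the average: (13/35, 47/70, -3/70).
Converting: (13/35)·K + (47/70)·L + (-3/70)·M = (561/70, 263/70).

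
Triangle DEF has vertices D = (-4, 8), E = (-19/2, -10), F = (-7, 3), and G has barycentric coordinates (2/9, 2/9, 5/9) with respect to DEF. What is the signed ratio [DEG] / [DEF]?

The signed ratio [DEG]/[DEF] equals the barycentric coordinate of G at vertex F, which is 5/9.

5/9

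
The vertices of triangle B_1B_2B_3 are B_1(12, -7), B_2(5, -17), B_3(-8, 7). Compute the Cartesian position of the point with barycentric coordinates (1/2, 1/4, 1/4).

M = (1/2)·B_1 + (1/4)·B_2 + (1/4)·B_3.
x-coordinate: (1/2)·12 + (1/4)·5 + (1/4)·(-8) = 21/4.
y-coordinate: (1/2)·(-7) + (1/4)·(-17) + (1/4)·7 = -6.

(21/4, -6)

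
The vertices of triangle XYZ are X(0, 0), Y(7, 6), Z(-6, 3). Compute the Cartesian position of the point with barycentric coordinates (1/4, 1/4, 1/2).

W = (1/4)·X + (1/4)·Y + (1/2)·Z.
x-coordinate: (1/4)·0 + (1/4)·7 + (1/2)·(-6) = -5/4.
y-coordinate: (1/4)·0 + (1/4)·6 + (1/2)·3 = 3.

(-5/4, 3)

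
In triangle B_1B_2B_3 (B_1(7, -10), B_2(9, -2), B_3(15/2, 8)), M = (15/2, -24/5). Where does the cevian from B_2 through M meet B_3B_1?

(57/8, -11/2)

Barycentric coordinates of M with respect to B_1B_2B_3: (3/5, 1/5, 1/5).
On side B_3B_1 the B_2-coordinate is zero; dropping M's B_2-weight 1/5 and renormalizing the remaining 1/5 : 3/5 gives weights 1/4, 3/4 on B_3, B_1.
N = (1/4)·(15/2, 8) + (3/4)·(7, -10) = (57/8, -11/2).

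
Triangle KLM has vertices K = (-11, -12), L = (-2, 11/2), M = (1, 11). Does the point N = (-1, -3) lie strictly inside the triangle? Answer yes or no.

Barycentric coordinates of N: (31/3, -122/3, 94/3).
The three coordinates are positive, negative, positive; a point is interior exactly when all three are positive.

no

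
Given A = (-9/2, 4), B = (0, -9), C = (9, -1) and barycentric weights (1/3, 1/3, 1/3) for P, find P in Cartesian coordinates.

(3/2, -2)

P = (1/3)·A + (1/3)·B + (1/3)·C.
x-coordinate: (1/3)·(-9/2) + (1/3)·0 + (1/3)·9 = 3/2.
y-coordinate: (1/3)·4 + (1/3)·(-9) + (1/3)·(-1) = -2.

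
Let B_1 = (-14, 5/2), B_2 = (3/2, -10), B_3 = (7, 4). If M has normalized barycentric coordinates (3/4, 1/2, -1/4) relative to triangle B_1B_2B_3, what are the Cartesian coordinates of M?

(-23/2, -33/8)

M = (3/4)·B_1 + (1/2)·B_2 + (-1/4)·B_3.
x-coordinate: (3/4)·(-14) + (1/2)·(3/2) + (-1/4)·7 = -23/2.
y-coordinate: (3/4)·(5/2) + (1/2)·(-10) + (-1/4)·4 = -33/8.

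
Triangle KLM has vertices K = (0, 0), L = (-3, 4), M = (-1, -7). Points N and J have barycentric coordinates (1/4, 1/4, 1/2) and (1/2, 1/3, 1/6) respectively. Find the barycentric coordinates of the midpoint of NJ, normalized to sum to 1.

(3/8, 7/24, 1/3)

Since both coordinate triples sum to 1, the midpoint's barycentrics are the componentwise average.
(1/4+1/2)/2 = 3/8; similarly 7/24 and 1/3.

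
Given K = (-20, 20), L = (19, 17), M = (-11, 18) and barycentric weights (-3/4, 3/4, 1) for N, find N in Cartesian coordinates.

(73/4, 63/4)

N = (-3/4)·K + (3/4)·L + 1·M.
x-coordinate: (-3/4)·(-20) + (3/4)·19 + 1·(-11) = 73/4.
y-coordinate: (-3/4)·20 + (3/4)·17 + 1·18 = 63/4.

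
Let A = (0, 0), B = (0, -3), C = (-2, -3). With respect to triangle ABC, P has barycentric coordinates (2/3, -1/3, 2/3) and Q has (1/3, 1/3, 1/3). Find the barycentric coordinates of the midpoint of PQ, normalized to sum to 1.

(1/2, 0, 1/2)

Since both coordinate triples sum to 1, the midpoint's barycentrics are the componentwise average.
(2/3+1/3)/2 = 1/2; similarly 0 and 1/2.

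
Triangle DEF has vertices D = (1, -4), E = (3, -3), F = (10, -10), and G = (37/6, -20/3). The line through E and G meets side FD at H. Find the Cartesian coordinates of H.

(31/4, -17/2)

Barycentric coordinates of G with respect to DEF: (1/6, 1/3, 1/2).
On side FD the E-coordinate is zero; dropping G's E-weight 1/3 and renormalizing the remaining 1/2 : 1/6 gives weights 3/4, 1/4 on F, D.
H = (3/4)·(10, -10) + (1/4)·(1, -4) = (31/4, -17/2).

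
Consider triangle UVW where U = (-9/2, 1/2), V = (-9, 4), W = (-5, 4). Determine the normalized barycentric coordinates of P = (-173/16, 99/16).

Signed area of the reference triangle: [UVW] = ½·((-9/2)·(4−4) + (-9)·(4−(1/2)) + (-5)·(1/2−4)) = ½·(0 − 63/2 + 35/2) = -7.
[PVW] = ½·((-173/16)·(4−4) + (-9)·(4−(99/16)) + (-5)·(99/16−4)) = ½·(0 + 315/16 − 175/16) = 35/8, so the U-coordinate is (35/8)/(-7) = -5/8.
[UPW] = ½·((-9/2)·(99/16−4) + (-173/16)·(4−(1/2)) + (-5)·(1/2−(99/16))) = ½·(-315/32 − 1211/32 + 455/16) = -77/8, so the V-coordinate is 11/8.
[UVP] = ½·((-9/2)·(4−(99/16)) + (-9)·(99/16−(1/2)) + (-173/16)·(1/2−4)) = ½·(315/32 − 819/16 + 1211/32) = -7/4, so the W-coordinate is 1/4.
Check: -5/8 + 11/8 + 1/4 = 1.

(-5/8, 11/8, 1/4)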